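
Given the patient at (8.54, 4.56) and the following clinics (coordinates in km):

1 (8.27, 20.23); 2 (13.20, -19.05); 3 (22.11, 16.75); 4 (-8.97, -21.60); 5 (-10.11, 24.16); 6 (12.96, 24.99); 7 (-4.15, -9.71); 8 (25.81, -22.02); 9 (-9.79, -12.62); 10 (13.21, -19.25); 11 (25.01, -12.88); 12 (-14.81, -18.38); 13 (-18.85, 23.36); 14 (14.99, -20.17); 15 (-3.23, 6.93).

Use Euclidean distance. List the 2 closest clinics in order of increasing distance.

15, 1

Distances from (8.54, 4.56):
1: 15.67 km
2: 24.07 km
3: 18.24 km
4: 31.48 km
5: 27.06 km
6: 20.90 km
7: 19.10 km
8: 31.70 km
9: 25.12 km
10: 24.26 km
11: 23.99 km
12: 32.73 km
13: 33.22 km
14: 25.56 km
15: 12.01 km
Sorted: 15 (12.01 km) < 1 (15.67 km) < 3 (18.24 km) < 7 (19.10 km) < …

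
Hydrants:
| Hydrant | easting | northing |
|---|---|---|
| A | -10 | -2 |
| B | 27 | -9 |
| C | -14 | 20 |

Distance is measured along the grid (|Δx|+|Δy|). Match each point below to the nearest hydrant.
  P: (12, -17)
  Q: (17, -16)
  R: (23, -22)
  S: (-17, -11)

P→B; Q→B; R→B; S→A

P at (12, -17):
  A: 37
  B: 23
  C: 63
  → nearest: B (23)
Q at (17, -16):
  A: 41
  B: 17
  C: 67
  → nearest: B (17)
R at (23, -22):
  A: 53
  B: 17
  C: 79
  → nearest: B (17)
S at (-17, -11):
  A: 16
  B: 46
  C: 34
  → nearest: A (16)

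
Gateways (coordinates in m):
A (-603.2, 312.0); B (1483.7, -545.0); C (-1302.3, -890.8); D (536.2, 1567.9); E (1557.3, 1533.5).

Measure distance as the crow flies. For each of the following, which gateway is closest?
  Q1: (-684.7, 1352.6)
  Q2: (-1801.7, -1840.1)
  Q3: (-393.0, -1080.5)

Q1→A; Q2→C; Q3→C

Q1 at (-684.7, 1352.6):
  A: 1043.8 m
  B: 2881.5 m
  C: 2326.9 m
  D: 1239.7 m
  E: 2249.3 m
  → nearest: A (1043.8 m)
Q2 at (-1801.7, -1840.1):
  A: 2463.3 m
  B: 3531.4 m
  C: 1072.6 m
  D: 4132.8 m
  E: 4760.7 m
  → nearest: C (1072.6 m)
Q3 at (-393.0, -1080.5):
  A: 1408.3 m
  B: 1951.6 m
  C: 928.9 m
  D: 2806.7 m
  E: 3261.4 m
  → nearest: C (928.9 m)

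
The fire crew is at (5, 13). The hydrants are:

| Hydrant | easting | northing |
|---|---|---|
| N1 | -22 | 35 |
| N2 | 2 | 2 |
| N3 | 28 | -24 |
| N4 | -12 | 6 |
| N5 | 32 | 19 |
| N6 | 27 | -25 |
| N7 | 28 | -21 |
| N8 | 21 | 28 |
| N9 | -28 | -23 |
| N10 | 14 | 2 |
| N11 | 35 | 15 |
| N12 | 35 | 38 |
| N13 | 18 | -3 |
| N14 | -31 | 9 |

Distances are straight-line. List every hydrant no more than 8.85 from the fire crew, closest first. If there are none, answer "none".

Distances from (5, 13):
N1: √((-27)² + (22)²) = √(729.000 + 484.000) = 34.8
N2: √((-3)² + (-11)²) = √(9.000 + 121.000) = 11.4
N3: √((23)² + (-37)²) = √(529.000 + 1369.000) = 43.6
N4: √((-17)² + (-7)²) = √(289.000 + 49.000) = 18.4
N5: √((27)² + (6)²) = √(729.000 + 36.000) = 27.7
N6: √((22)² + (-38)²) = √(484.000 + 1444.000) = 43.9
N7: √((23)² + (-34)²) = √(529.000 + 1156.000) = 41.0
N8: √((16)² + (15)²) = √(256.000 + 225.000) = 21.9
N9: √((-33)² + (-36)²) = √(1089.000 + 1296.000) = 48.8
N10: √((9)² + (-11)²) = √(81.000 + 121.000) = 14.2
N11: √((30)² + (2)²) = √(900.000 + 4.000) = 30.1
N12: √((30)² + (25)²) = √(900.000 + 625.000) = 39.1
N13: √((13)² + (-16)²) = √(169.000 + 256.000) = 20.6
N14: √((-36)² + (-4)²) = √(1296.000 + 16.000) = 36.2
Threshold 8.85: none within range.

none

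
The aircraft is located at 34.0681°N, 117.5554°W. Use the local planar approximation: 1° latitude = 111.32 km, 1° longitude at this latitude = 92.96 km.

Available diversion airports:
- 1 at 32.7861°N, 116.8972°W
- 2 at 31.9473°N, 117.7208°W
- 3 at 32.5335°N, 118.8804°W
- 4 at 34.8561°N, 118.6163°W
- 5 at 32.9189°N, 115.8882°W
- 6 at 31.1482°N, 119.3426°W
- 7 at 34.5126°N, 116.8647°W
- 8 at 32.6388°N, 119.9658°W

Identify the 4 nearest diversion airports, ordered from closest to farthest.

Distances from 34.0681°N, 117.5554°W:
1: √((-1.2820·111.32)² + (0.6582·92.96)²) = √(20366.783446 + 3743.759881) = 155.2757 km
2: √((-2.1208·111.32)² + (-0.1654·92.96)²) = √(55737.286881 + 236.408583) = 236.5876 km
3: √((-1.5346·111.32)² + (-1.3250·92.96)²) = √(29183.460158 + 15171.341584) = 210.6058 km
4: √((0.7880·111.32)² + (-1.0609·92.96)²) = √(7694.826470 + 9726.153713) = 131.9886 km
5: √((-1.1492·111.32)² + (1.6672·92.96)²) = √(16365.814713 + 24019.703012) = 200.9615 km
6: √((-2.9199·111.32)² + (-1.7872·92.96)²) = √(105653.126072 + 27601.872259) = 365.0411 km
7: √((0.4445·111.32)² + (0.6907·92.96)²) = √(2448.442593 + 4122.599461) = 81.0620 km
8: √((-1.4293·111.32)² + (-2.4104·92.96)²) = √(25315.888997 + 50207.716242) = 274.8156 km
Sorted: 7 (81.0620 km) < 4 (131.9886 km) < 1 (155.2757 km) < 5 (200.9615 km) < 3 (210.6058 km) < 2 (236.5876 km) < …

7, 4, 1, 5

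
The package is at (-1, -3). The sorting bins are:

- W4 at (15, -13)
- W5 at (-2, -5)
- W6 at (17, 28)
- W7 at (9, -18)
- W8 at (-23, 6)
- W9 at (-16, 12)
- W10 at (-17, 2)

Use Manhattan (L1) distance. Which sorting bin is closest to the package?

Distances from (-1, -3):
W4: |16| + |-10| = 16 + 10 = 26
W5: |-1| + |-2| = 1 + 2 = 3
W6: |18| + |31| = 18 + 31 = 49
W7: |10| + |-15| = 10 + 15 = 25
W8: |-22| + |9| = 22 + 9 = 31
W9: |-15| + |15| = 15 + 15 = 30
W10: |-16| + |5| = 16 + 5 = 21
Minimum: W5 at 3.

W5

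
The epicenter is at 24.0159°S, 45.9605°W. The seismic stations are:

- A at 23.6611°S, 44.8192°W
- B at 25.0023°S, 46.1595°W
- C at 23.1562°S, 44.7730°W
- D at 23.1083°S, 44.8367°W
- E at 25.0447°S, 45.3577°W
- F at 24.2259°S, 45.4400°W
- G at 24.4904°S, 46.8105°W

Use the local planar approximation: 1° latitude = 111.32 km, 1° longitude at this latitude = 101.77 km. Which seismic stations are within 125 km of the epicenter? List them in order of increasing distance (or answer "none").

F, G, B, A

Distances from 24.0159°S, 45.9605°W:
A: √((0.3548·111.32)² + (1.1413·101.77)²) = √(1559.960557 + 13490.845962) = 122.6817 km
B: √((-0.9864·111.32)² + (-0.1990·101.77)²) = √(12057.368177 + 410.152820) = 111.6581 km
C: √((0.8597·111.32)² + (1.1875·101.77)²) = √(9158.835289 + 14605.175691) = 154.1558 km
D: √((0.9076·111.32)² + (1.1238·101.77)²) = √(10207.875622 + 13080.296982) = 152.6046 km
E: √((-1.0288·111.32)² + (0.6028·101.77)²) = √(13116.208341 + 3763.449010) = 129.9217 km
F: √((-0.2100·111.32)² + (0.5205·101.77)²) = √(546.493480 + 2805.957035) = 57.9003 km
G: √((-0.4745·111.32)² + (-0.8500·101.77)²) = √(2790.093959 + 7483.028520) = 101.3564 km
Threshold 125 km: F (57.9003 km), G (101.3564 km), B (111.6581 km), A (122.6817 km) are within range.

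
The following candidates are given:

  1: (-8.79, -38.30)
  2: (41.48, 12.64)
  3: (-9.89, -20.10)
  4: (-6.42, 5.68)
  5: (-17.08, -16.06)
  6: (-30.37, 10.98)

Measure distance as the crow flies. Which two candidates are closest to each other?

3 and 5

Pairwise distances:
1–2: 71.57
1–3: 18.23
1–4: 44.04
1–5: 23.73
1–6: 53.80
2–3: 60.92
2–4: 48.40
2–5: 65.21
2–6: 71.87
3–4: 26.01
3–5: 8.25
3–6: 37.22
4–5: 24.21
4–6: 24.53
5–6: 30.13
Closest pair: 3–5 at 8.25.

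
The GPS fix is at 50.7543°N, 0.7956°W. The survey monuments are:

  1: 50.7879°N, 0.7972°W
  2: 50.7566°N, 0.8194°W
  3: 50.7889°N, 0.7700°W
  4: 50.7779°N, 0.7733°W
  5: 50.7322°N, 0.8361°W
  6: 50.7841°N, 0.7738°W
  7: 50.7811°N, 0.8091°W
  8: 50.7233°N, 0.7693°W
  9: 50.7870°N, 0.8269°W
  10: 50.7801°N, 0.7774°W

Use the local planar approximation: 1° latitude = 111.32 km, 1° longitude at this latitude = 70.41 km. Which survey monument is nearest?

Distances from 50.7543°N, 0.7956°W:
1: √((0.0336·111.32)² + (-0.0016·70.41)²) = √(13.990233 + 0.012691) = 3.7420 km
2: √((0.0023·111.32)² + (-0.0238·70.41)²) = √(0.065554 + 2.808165) = 1.6952 km
3: √((0.0346·111.32)² + (0.0256·70.41)²) = √(14.835377 + 3.248992) = 4.2526 km
4: √((0.0236·111.32)² + (0.0223·70.41)²) = √(6.901928 + 2.465349) = 3.0606 km
5: √((-0.0221·111.32)² + (-0.0405·70.41)²) = √(6.052446 + 8.131651) = 3.7662 km
6: √((0.0298·111.32)² + (0.0218·70.41)²) = √(11.004718 + 2.356035) = 3.6552 km
7: √((0.0268·111.32)² + (-0.0135·70.41)²) = √(8.900532 + 0.903517) = 3.1311 km
8: √((-0.0310·111.32)² + (0.0263·70.41)²) = √(11.908849 + 3.429100) = 3.9164 km
9: √((0.0327·111.32)² + (-0.0313·70.41)²) = √(13.250794 + 4.856880) = 4.2553 km
10: √((0.0258·111.32)² + (0.0182·70.41)²) = √(8.248706 + 1.642145) = 3.1450 km
Minimum: 2 at 1.6952 km.

2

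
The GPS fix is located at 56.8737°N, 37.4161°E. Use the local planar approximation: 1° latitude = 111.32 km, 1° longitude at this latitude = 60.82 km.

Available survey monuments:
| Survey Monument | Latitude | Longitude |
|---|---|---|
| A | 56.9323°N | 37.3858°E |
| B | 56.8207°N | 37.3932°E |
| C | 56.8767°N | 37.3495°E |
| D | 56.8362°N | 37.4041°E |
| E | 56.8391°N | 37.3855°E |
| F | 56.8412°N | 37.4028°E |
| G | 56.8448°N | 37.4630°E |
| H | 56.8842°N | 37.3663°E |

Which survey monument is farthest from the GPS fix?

A

Distances from 56.8737°N, 37.4161°E:
A: √((0.0586·111.32)² + (-0.0303·60.82)²) = √(42.554121 + 3.396081) = 6.7787 km
B: √((-0.0530·111.32)² + (-0.0229·60.82)²) = √(34.809528 + 1.939831) = 6.0621 km
C: √((0.0030·111.32)² + (-0.0666·60.82)²) = √(0.111529 + 16.407458) = 4.0644 km
D: √((-0.0375·111.32)² + (-0.0120·60.82)²) = √(17.426450 + 0.532666) = 4.2378 km
E: √((-0.0346·111.32)² + (-0.0306·60.82)²) = √(14.835377 + 3.463663) = 4.2777 km
F: √((-0.0325·111.32)² + (-0.0133·60.82)²) = √(13.089200 + 0.654329) = 3.7072 km
G: √((-0.0289·111.32)² + (0.0469·60.82)²) = √(10.350041 + 8.136517) = 4.2996 km
H: √((0.0105·111.32)² + (-0.0498·60.82)²) = √(1.366234 + 9.173848) = 3.2465 km
Maximum: A at 6.7787 km.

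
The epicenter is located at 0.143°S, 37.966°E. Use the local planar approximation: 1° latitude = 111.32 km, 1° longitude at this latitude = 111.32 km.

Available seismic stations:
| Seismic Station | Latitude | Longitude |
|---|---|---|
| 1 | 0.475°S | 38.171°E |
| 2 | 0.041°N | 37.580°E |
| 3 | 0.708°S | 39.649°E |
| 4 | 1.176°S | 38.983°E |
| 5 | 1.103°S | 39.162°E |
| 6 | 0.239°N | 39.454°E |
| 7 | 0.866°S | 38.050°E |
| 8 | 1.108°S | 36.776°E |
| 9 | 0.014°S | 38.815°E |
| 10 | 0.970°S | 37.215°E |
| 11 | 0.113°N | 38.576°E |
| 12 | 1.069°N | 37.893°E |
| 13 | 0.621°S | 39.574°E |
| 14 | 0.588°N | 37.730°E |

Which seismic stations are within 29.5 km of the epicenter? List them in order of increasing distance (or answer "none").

none

Distances from 0.143°S, 37.966°E:
1: √((-0.332·111.32)² + (0.205·111.32)²) = √(1365.91150 + 520.77978) = 43.436 km
2: √((0.184·111.32)² + (-0.386·111.32)²) = √(419.54837 + 1846.37965) = 47.602 km
3: √((-0.565·111.32)² + (1.683·111.32)²) = √(3955.88166 + 35100.60703) = 197.627 km
4: √((-1.033·111.32)² + (1.017·111.32)²) = √(13223.51884 + 12817.05657) = 161.371 km
5: √((-0.960·111.32)² + (1.196·111.32)²) = √(11420.59844 + 17725.91876) = 170.724 km
6: √((0.382·111.32)² + (1.488·111.32)²) = √(1808.31099 + 27437.98774) = 171.015 km
7: √((-0.723·111.32)² + (0.084·111.32)²) = √(6477.73220 + 87.43896) = 81.026 km
8: √((-0.965·111.32)² + (-1.190·111.32)²) = √(11539.87281 + 17548.51285) = 170.553 km
9: √((0.129·111.32)² + (0.849·111.32)²) = √(206.21764 + 8932.26863) = 95.595 km
10: √((-0.827·111.32)² + (-0.751·111.32)²) = √(8475.34556 + 6989.18071) = 124.356 km
11: √((0.256·111.32)² + (0.610·111.32)²) = √(812.13144 + 4611.11619) = 73.643 km
12: √((1.212·111.32)² + (-0.073·111.32)²) = √(18203.36323 + 66.03773) = 135.164 km
13: √((-0.478·111.32)² + (1.608·111.32)²) = √(2831.40626 + 32041.91649) = 186.744 km
14: √((0.731·111.32)² + (-0.236·111.32)²) = √(6621.87761 + 690.19276) = 85.511 km
Threshold 29.5 km: none within range.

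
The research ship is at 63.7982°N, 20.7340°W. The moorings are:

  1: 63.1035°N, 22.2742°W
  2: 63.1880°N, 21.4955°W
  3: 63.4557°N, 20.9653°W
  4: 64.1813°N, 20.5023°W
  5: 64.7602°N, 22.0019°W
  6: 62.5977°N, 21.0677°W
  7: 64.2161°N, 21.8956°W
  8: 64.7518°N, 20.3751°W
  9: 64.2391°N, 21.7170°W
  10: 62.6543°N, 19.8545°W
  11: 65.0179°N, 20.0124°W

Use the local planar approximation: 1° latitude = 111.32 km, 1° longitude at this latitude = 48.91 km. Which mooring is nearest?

Distances from 63.7982°N, 20.7340°W:
1: 107.9599 km
2: 77.4682 km
3: 39.7701 km
4: 44.1267 km
5: 123.7491 km
6: 134.6326 km
7: 73.4301 km
8: 107.5963 km
9: 68.7058 km
10: 134.4084 km
11: 140.2891 km
Minimum: 3 at 39.7701 km.

3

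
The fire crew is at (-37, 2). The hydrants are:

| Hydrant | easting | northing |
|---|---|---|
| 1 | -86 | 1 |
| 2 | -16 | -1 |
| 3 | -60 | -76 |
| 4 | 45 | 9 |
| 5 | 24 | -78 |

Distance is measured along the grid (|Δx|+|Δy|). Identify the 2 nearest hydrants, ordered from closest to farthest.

Distances from (-37, 2):
1: 50
2: 24
3: 101
4: 89
5: 141
Sorted: 2 (24) < 1 (50) < 4 (89) < 3 (101) < …

2, 1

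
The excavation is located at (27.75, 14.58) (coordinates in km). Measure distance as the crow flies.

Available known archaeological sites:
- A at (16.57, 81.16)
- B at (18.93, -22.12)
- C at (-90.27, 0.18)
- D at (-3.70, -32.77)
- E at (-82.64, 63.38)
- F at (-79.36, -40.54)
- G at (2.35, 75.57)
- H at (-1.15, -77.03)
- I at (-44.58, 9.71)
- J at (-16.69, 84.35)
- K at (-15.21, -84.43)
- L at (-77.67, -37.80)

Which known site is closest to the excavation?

B

Distances from (27.75, 14.58):
A: 67.51 km
B: 37.74 km
C: 118.90 km
D: 56.84 km
E: 120.70 km
F: 120.46 km
G: 66.07 km
H: 96.06 km
I: 72.49 km
J: 82.72 km
K: 107.93 km
L: 117.72 km
Minimum: B at 37.74 km.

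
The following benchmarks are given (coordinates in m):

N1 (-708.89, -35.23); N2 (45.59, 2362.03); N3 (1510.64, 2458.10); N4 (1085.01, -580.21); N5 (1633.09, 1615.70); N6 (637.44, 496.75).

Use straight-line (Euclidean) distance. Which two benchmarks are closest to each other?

N3 and N5

Pairwise distances:
N1–N2: √((754.48)² + (2397.26)²) = √(569240.0704 + 5746855.5076) = 2513.18 m
N1–N3: √((2219.53)² + (2493.33)²) = √(4926313.4209 + 6216694.4889) = 3338.11 m
N1–N4: √((1793.90)² + (-544.98)²) = √(3218077.2100 + 297003.2004) = 1874.85 m
N1–N5: √((2341.98)² + (1650.93)²) = √(5484870.3204 + 2725569.8649) = 2865.39 m
N1–N6: √((1346.33)² + (531.98)²) = √(1812604.4689 + 283002.7204) = 1447.62 m
N2–N3: √((1465.05)² + (96.07)²) = √(2146371.5025 + 9229.4449) = 1468.20 m
N2–N4: √((1039.42)² + (-2942.24)²) = √(1080393.9364 + 8656776.2176) = 3120.44 m
N2–N5: √((1587.50)² + (-746.33)²) = √(2520156.2500 + 557008.4689) = 1754.18 m
N2–N6: √((591.85)² + (-1865.28)²) = √(350286.4225 + 3479269.4784) = 1956.93 m
N3–N4: √((-425.63)² + (-3038.31)²) = √(181160.8969 + 9231327.6561) = 3067.98 m
N3–N5: √((122.45)² + (-842.40)²) = √(14994.0025 + 709637.7600) = 851.25 m
N3–N6: √((-873.20)² + (-1961.35)²) = √(762478.2400 + 3846893.8225) = 2146.94 m
N4–N5: √((548.08)² + (2195.91)²) = √(300391.6864 + 4822020.7281) = 2263.27 m
N4–N6: √((-447.57)² + (1076.96)²) = √(200318.9049 + 1159842.8416) = 1166.26 m
N5–N6: √((-995.65)² + (-1118.95)²) = √(991318.9225 + 1252049.1025) = 1497.79 m
Closest pair: N3–N5 at 851.25 m.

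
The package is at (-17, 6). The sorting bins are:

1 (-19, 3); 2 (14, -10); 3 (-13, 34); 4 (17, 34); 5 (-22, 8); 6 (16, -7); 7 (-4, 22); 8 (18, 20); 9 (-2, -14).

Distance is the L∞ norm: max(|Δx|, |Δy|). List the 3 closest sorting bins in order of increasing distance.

1, 5, 7

Distances from (-17, 6):
1: 3
2: 31
3: 28
4: 34
5: 5
6: 33
7: 16
8: 35
9: 20
Sorted: 1 (3) < 5 (5) < 7 (16) < 9 (20) < 3 (28) < …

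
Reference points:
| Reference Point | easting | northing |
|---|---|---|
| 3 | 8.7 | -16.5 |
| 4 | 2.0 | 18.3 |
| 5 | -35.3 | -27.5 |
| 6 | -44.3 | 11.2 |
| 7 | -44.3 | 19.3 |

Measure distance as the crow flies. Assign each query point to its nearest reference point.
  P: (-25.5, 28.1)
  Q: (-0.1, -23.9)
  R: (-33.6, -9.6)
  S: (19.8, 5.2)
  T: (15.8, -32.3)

P→7; Q→3; R→5; S→4; T→3

P at (-25.5, 28.1):
  3: √((34.2)² + (-44.6)²) = √(1169.640 + 1989.160) = 56.2
  4: √((27.5)² + (-9.8)²) = √(756.250 + 96.040) = 29.2
  5: √((-9.8)² + (-55.6)²) = √(96.040 + 3091.360) = 56.5
  6: √((-18.8)² + (-16.9)²) = √(353.440 + 285.610) = 25.3
  7: √((-18.8)² + (-8.8)²) = √(353.440 + 77.440) = 20.8
  → nearest: 7 (20.8)
Q at (-0.1, -23.9):
  3: √((8.8)² + (7.4)²) = √(77.440 + 54.760) = 11.5
  4: √((2.1)² + (42.2)²) = √(4.410 + 1780.840) = 42.3
  5: √((-35.2)² + (-3.6)²) = √(1239.040 + 12.960) = 35.4
  6: √((-44.2)² + (35.1)²) = √(1953.640 + 1232.010) = 56.4
  7: √((-44.2)² + (43.2)²) = √(1953.640 + 1866.240) = 61.8
  → nearest: 3 (11.5)
R at (-33.6, -9.6):
  3: √((42.3)² + (-6.9)²) = √(1789.290 + 47.610) = 42.9
  4: √((35.6)² + (27.9)²) = √(1267.360 + 778.410) = 45.2
  5: √((-1.7)² + (-17.9)²) = √(2.890 + 320.410) = 18.0
  6: √((-10.7)² + (20.8)²) = √(114.490 + 432.640) = 23.4
  7: √((-10.7)² + (28.9)²) = √(114.490 + 835.210) = 30.8
  → nearest: 5 (18.0)
S at (19.8, 5.2):
  3: √((-11.1)² + (-21.7)²) = √(123.210 + 470.890) = 24.4
  4: √((-17.8)² + (13.1)²) = √(316.840 + 171.610) = 22.1
  5: √((-55.1)² + (-32.7)²) = √(3036.010 + 1069.290) = 64.1
  6: √((-64.1)² + (6.0)²) = √(4108.810 + 36.000) = 64.4
  7: √((-64.1)² + (14.1)²) = √(4108.810 + 198.810) = 65.6
  → nearest: 4 (22.1)
T at (15.8, -32.3):
  3: √((-7.1)² + (15.8)²) = √(50.410 + 249.640) = 17.3
  4: √((-13.8)² + (50.6)²) = √(190.440 + 2560.360) = 52.4
  5: √((-51.1)² + (4.8)²) = √(2611.210 + 23.040) = 51.3
  6: √((-60.1)² + (43.5)²) = √(3612.010 + 1892.250) = 74.2
  7: √((-60.1)² + (51.6)²) = √(3612.010 + 2662.560) = 79.2
  → nearest: 3 (17.3)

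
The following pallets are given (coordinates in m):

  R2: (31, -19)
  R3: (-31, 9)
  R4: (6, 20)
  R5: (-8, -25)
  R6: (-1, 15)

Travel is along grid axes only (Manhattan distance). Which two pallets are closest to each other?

Pairwise distances:
R2–R3: 90 m
R2–R4: 64 m
R2–R5: 45 m
R2–R6: 66 m
R3–R4: 48 m
R3–R5: 57 m
R3–R6: 36 m
R4–R5: 59 m
R4–R6: 12 m
R5–R6: 47 m
Closest pair: R4–R6 at 12 m.

R4 and R6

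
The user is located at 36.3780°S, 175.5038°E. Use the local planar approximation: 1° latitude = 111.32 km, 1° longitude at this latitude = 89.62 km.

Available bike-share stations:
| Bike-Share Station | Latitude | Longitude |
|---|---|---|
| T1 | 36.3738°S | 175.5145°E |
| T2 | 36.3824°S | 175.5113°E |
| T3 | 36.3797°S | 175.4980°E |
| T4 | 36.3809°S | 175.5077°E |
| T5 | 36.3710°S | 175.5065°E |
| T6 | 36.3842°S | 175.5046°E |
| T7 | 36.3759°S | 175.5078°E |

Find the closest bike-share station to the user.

T7

Distances from 36.3780°S, 175.5038°E:
T1: 1.0668 km
T2: 0.8317 km
T3: 0.5532 km
T4: 0.4758 km
T5: 0.8159 km
T6: 0.6939 km
T7: 0.4280 km
Minimum: T7 at 0.4280 km.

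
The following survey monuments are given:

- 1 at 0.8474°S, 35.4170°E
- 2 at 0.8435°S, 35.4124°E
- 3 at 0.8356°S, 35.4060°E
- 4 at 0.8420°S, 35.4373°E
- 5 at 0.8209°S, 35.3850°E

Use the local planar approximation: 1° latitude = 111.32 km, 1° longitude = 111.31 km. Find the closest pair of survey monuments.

Pairwise distances:
1–2: √((0.0039·111.32)² + (-0.0046·111.31)²) = √(0.188484 + 0.262171) = 0.6713 km
1–3: √((0.0118·111.32)² + (-0.0110·111.31)²) = √(1.725482 + 1.499180) = 1.7957 km
1–4: √((0.0054·111.32)² + (0.0203·111.31)²) = √(0.361355 + 5.105761) = 2.3382 km
1–5: √((0.0265·111.32)² + (-0.0320·111.31)²) = √(8.702382 + 12.687274) = 4.6249 km
2–3: √((0.0079·111.32)² + (-0.0064·111.31)²) = √(0.773394 + 0.507491) = 1.1318 km
2–4: √((0.0015·111.32)² + (0.0249·111.31)²) = √(0.027882 + 7.681872) = 2.7766 km
2–5: √((0.0226·111.32)² + (-0.0274·111.31)²) = √(6.329411 + 9.301853) = 3.9536 km
3–4: √((-0.0064·111.32)² + (0.0313·111.31)²) = √(0.507582 + 12.138277) = 3.5561 km
3–5: √((0.0147·111.32)² + (-0.0210·111.31)²) = √(2.677818 + 5.463953) = 2.8534 km
4–5: √((0.0211·111.32)² + (-0.0523·111.31)²) = √(5.517106 + 33.890014) = 6.2775 km
Closest pair: 1–2 at 0.6713 km.

1 and 2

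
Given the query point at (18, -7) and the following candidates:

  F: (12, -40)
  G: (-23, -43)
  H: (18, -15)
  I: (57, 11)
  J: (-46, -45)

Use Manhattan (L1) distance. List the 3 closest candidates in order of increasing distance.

H, F, I

Distances from (18, -7):
F: 39
G: 77
H: 8
I: 57
J: 102
Sorted: H (8) < F (39) < I (57) < G (77) < J (102)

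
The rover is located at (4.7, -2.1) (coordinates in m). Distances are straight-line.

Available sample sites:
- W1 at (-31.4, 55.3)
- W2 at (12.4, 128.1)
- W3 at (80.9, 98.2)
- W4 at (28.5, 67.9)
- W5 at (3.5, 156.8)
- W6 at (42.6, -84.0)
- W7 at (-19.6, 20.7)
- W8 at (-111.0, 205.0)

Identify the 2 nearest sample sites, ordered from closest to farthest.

W7, W1

Distances from (4.7, -2.1):
W1: √((-36.1)² + (57.4)²) = √(1303.210 + 3294.760) = 67.8 m
W2: √((7.7)² + (130.2)²) = √(59.290 + 16952.040) = 130.4 m
W3: √((76.2)² + (100.3)²) = √(5806.440 + 10060.090) = 126.0 m
W4: √((23.8)² + (70.0)²) = √(566.440 + 4900.000) = 73.9 m
W5: √((-1.2)² + (158.9)²) = √(1.440 + 25249.210) = 158.9 m
W6: √((37.9)² + (-81.9)²) = √(1436.410 + 6707.610) = 90.2 m
W7: √((-24.3)² + (22.8)²) = √(590.490 + 519.840) = 33.3 m
W8: √((-115.7)² + (207.1)²) = √(13386.490 + 42890.410) = 237.2 m
Sorted: W7 (33.3 m) < W1 (67.8 m) < W4 (73.9 m) < W6 (90.2 m) < …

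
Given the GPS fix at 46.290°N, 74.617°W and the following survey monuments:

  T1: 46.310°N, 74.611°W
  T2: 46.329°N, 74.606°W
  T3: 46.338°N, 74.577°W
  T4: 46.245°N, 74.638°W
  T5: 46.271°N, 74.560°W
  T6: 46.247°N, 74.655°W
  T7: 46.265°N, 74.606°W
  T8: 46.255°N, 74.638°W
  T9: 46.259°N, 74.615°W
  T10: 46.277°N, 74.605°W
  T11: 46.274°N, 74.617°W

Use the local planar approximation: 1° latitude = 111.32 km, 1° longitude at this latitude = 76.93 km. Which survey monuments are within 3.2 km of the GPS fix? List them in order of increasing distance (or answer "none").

T10, T11, T1, T7

Distances from 46.290°N, 74.617°W:
T1: 2.274 km
T2: 4.423 km
T3: 6.166 km
T4: 5.263 km
T5: 4.868 km
T6: 5.609 km
T7: 2.909 km
T8: 4.218 km
T9: 3.454 km
T10: 1.717 km
T11: 1.781 km
Threshold 3.2 km: T10 (1.717 km), T11 (1.781 km), T1 (2.274 km), T7 (2.909 km) are within range.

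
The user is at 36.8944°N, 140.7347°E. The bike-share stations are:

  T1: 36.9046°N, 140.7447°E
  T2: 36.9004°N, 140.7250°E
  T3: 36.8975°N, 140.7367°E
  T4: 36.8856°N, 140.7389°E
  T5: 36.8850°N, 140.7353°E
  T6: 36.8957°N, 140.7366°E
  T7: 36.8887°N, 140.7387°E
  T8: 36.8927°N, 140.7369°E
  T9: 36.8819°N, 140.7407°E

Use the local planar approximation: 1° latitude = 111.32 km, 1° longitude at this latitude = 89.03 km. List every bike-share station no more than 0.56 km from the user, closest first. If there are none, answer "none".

Distances from 36.8944°N, 140.7347°E:
T1: √((0.0102·111.32)² + (0.0100·89.03)²) = √(1.289278 + 0.792634) = 1.4429 km
T2: √((0.0060·111.32)² + (-0.0097·89.03)²) = √(0.446117 + 0.745789) = 1.0917 km
T3: √((0.0031·111.32)² + (0.0020·89.03)²) = √(0.119088 + 0.031705) = 0.3883 km
T4: √((-0.0088·111.32)² + (0.0042·89.03)²) = √(0.959648 + 0.139821) = 1.0486 km
T5: √((-0.0094·111.32)² + (0.0006·89.03)²) = √(1.094970 + 0.002853) = 1.0478 km
T6: √((0.0013·111.32)² + (0.0019·89.03)²) = √(0.020943 + 0.028614) = 0.2226 km
T7: √((-0.0057·111.32)² + (0.0040·89.03)²) = √(0.402621 + 0.126821) = 0.7276 km
T8: √((-0.0017·111.32)² + (0.0022·89.03)²) = √(0.035813 + 0.038363) = 0.2724 km
T9: √((-0.0125·111.32)² + (0.0060·89.03)²) = √(1.936272 + 0.285348) = 1.4905 km
Threshold 0.56 km: T6 (0.2226 km), T8 (0.2724 km), T3 (0.3883 km) are within range.

T6, T8, T3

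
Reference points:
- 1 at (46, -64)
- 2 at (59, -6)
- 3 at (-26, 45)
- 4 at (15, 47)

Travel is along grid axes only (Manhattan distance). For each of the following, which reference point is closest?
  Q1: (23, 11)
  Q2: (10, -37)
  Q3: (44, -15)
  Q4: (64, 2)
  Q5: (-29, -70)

Q1→4; Q2→1; Q3→2; Q4→2; Q5→1

Q1 at (23, 11):
  1: 98
  2: 53
  3: 83
  4: 44
  → nearest: 4 (44)
Q2 at (10, -37):
  1: 63
  2: 80
  3: 118
  4: 89
  → nearest: 1 (63)
Q3 at (44, -15):
  1: 51
  2: 24
  3: 130
  4: 91
  → nearest: 2 (24)
Q4 at (64, 2):
  1: 84
  2: 13
  3: 133
  4: 94
  → nearest: 2 (13)
Q5 at (-29, -70):
  1: 81
  2: 152
  3: 118
  4: 161
  → nearest: 1 (81)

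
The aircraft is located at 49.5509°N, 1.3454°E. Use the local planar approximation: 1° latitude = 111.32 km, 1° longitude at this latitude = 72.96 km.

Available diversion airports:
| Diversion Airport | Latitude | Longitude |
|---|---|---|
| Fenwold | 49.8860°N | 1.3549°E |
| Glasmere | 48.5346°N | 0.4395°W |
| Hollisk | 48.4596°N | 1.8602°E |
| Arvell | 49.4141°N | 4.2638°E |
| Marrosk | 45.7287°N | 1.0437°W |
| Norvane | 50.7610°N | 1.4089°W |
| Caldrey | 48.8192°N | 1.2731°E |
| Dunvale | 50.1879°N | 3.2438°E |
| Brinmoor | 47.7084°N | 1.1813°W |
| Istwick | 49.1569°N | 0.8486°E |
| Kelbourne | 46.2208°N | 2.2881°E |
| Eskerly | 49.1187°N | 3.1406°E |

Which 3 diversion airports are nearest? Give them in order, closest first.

Distances from 49.5509°N, 1.3454°E:
Fenwold: 37.3098 km
Glasmere: 172.5060 km
Hollisk: 127.1573 km
Arvell: 213.4703 km
Marrosk: 459.8075 km
Norvane: 241.9271 km
Caldrey: 81.6235 km
Dunvale: 155.6040 km
Brinmoor: 275.7773 km
Istwick: 56.8992 km
Kelbourne: 377.0333 km
Eskerly: 139.5349 km
Sorted: Fenwold (37.3098 km) < Istwick (56.8992 km) < Caldrey (81.6235 km) < Hollisk (127.1573 km) < Eskerly (139.5349 km) < …

Fenwold, Istwick, Caldrey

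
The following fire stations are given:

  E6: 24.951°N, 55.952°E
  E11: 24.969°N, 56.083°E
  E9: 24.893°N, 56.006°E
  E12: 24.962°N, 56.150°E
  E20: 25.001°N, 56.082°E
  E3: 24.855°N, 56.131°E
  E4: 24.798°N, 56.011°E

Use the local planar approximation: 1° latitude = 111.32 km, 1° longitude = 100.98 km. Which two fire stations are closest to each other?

Pairwise distances:
E6–E11: √((0.018·111.32)² + (0.131·100.98)²) = √(4.01505 + 174.99004) = 13.379 km
E6–E9: √((-0.058·111.32)² + (0.054·100.98)²) = √(41.68717 + 29.73434) = 8.451 km
E6–E12: √((0.011·111.32)² + (0.198·100.98)²) = √(1.49945 + 399.76164) = 20.032 km
E6–E20: √((0.050·111.32)² + (0.130·100.98)²) = √(30.98036 + 172.32863) = 14.259 km
E6–E3: √((-0.096·111.32)² + (0.179·100.98)²) = √(114.20598 + 326.72081) = 20.998 km
E6–E4: √((-0.153·111.32)² + (0.059·100.98)²) = √(290.08766 + 35.49562) = 18.044 km
E11–E9: √((-0.076·111.32)² + (-0.077·100.98)²) = √(71.57701 + 60.45778) = 11.491 km
E11–E12: √((-0.007·111.32)² + (0.067·100.98)²) = √(0.60721 + 45.77416) = 6.810 km
E11–E20: √((0.032·111.32)² + (-0.001·100.98)²) = √(12.68955 + 0.01020) = 3.564 km
E11–E3: √((-0.114·111.32)² + (0.048·100.98)²) = √(161.04828 + 23.49380) = 13.585 km
E11–E4: √((-0.171·111.32)² + (-0.072·100.98)²) = √(362.35864 + 52.86104) = 20.377 km
E9–E12: √((0.069·111.32)² + (0.144·100.98)²) = √(58.99899 + 211.44417) = 16.445 km
E9–E20: √((0.108·111.32)² + (0.076·100.98)²) = √(144.54195 + 58.89764) = 14.263 km
E9–E3: √((-0.038·111.32)² + (0.125·100.98)²) = √(17.89425 + 159.32751) = 13.312 km
E9–E4: √((-0.095·111.32)² + (0.005·100.98)²) = √(111.83909 + 0.25492) = 10.587 km
E12–E20: √((0.039·111.32)² + (-0.068·100.98)²) = √(18.84845 + 47.15074) = 8.124 km
E12–E3: √((-0.107·111.32)² + (-0.019·100.98)²) = √(141.87764 + 3.68110) = 12.065 km
E12–E4: √((-0.164·111.32)² + (-0.139·100.98)²) = √(333.29906 + 197.01547) = 23.029 km
E20–E3: √((-0.146·111.32)² + (0.049·100.98)²) = √(264.15091 + 24.48290) = 16.989 km
E20–E4: √((-0.203·111.32)² + (-0.071·100.98)²) = √(510.66780 + 51.40288) = 23.708 km
E3–E4: √((-0.057·111.32)² + (-0.120·100.98)²) = √(40.26207 + 146.83623) = 13.678 km
Closest pair: E11–E20 at 3.564 km.

E11 and E20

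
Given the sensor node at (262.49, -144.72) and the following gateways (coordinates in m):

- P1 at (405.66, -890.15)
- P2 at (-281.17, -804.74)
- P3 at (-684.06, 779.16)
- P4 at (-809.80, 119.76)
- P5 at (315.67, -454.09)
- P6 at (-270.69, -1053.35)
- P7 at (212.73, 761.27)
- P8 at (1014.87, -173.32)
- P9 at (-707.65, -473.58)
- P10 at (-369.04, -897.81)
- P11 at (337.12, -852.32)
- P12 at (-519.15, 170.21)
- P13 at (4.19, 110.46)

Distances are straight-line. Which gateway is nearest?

P5

Distances from (262.49, -144.72):
P1: √((143.17)² + (-745.43)²) = √(20497.6489 + 555665.8849) = 759.05 m
P2: √((-543.66)² + (-660.02)²) = √(295566.1956 + 435626.4004) = 855.10 m
P3: √((-946.55)² + (923.88)²) = √(895956.9025 + 853554.2544) = 1322.69 m
P4: √((-1072.29)² + (264.48)²) = √(1149805.8441 + 69949.6704) = 1104.43 m
P5: √((53.18)² + (-309.37)²) = √(2828.1124 + 95709.7969) = 313.91 m
P6: √((-533.18)² + (-908.63)²) = √(284280.9124 + 825608.4769) = 1053.51 m
P7: √((-49.76)² + (905.99)²) = √(2476.0576 + 820817.8801) = 907.36 m
P8: √((752.38)² + (-28.60)²) = √(566075.6644 + 817.9600) = 752.92 m
P9: √((-970.14)² + (-328.86)²) = √(941171.6196 + 108148.8996) = 1024.36 m
P10: √((-631.53)² + (-753.09)²) = √(398830.1409 + 567144.5481) = 982.84 m
P11: √((74.63)² + (-707.60)²) = √(5569.6369 + 500697.7600) = 711.52 m
P12: √((-781.64)² + (314.93)²) = √(610961.0896 + 99180.9049) = 842.70 m
P13: √((-258.30)² + (255.18)²) = √(66718.8900 + 65116.8324) = 363.09 m
Minimum: P5 at 313.91 m.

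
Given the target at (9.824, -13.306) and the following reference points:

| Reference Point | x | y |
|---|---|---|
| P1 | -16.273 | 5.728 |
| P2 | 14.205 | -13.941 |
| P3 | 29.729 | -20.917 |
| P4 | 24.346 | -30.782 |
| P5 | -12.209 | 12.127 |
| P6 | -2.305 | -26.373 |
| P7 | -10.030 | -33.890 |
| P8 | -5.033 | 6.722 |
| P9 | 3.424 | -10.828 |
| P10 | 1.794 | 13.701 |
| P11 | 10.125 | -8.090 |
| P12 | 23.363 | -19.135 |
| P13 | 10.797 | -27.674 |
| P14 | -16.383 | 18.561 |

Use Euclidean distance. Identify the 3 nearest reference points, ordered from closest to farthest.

P2, P11, P9

Distances from (9.824, -13.306):
P1: √((-26.097)² + (19.034)²) = √(681.05341 + 362.29316) = 32.301
P2: √((4.381)² + (-0.635)²) = √(19.19316 + 0.40323) = 4.427
P3: √((19.905)² + (-7.611)²) = √(396.20903 + 57.92732) = 21.310
P4: √((14.522)² + (-17.476)²) = √(210.88848 + 305.41058) = 22.722
P5: √((-22.033)² + (25.433)²) = √(485.45309 + 646.83749) = 33.650
P6: √((-12.129)² + (-13.067)²) = √(147.11264 + 170.74649) = 17.829
P7: √((-19.854)² + (-20.584)²) = √(394.18132 + 423.70106) = 28.599
P8: √((-14.857)² + (20.028)²) = √(220.73045 + 401.12078) = 24.937
P9: √((-6.400)² + (2.478)²) = √(40.96000 + 6.14048) = 6.863
P10: √((-8.030)² + (27.007)²) = √(64.48090 + 729.37805) = 28.176
P11: √((0.301)² + (5.216)²) = √(0.09060 + 27.20666) = 5.225
P12: √((13.539)² + (-5.829)²) = √(183.30452 + 33.97724) = 14.740
P13: √((0.973)² + (-14.368)²) = √(0.94673 + 206.43942) = 14.401
P14: √((-26.207)² + (31.867)²) = √(686.80685 + 1015.50569) = 41.259
Sorted: P2 (4.427) < P11 (5.225) < P9 (6.863) < P13 (14.401) < P12 (14.740) < …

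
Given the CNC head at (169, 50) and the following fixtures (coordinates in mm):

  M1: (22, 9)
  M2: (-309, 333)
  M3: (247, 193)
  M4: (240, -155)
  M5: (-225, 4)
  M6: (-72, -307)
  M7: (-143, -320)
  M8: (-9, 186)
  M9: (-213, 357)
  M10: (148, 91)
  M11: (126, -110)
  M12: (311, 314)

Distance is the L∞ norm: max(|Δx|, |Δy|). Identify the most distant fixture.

M2

Distances from (169, 50):
M1: max(|-147|, |-41|) = 147 mm
M2: max(|-478|, |283|) = 478 mm
M3: max(|78|, |143|) = 143 mm
M4: max(|71|, |-205|) = 205 mm
M5: max(|-394|, |-46|) = 394 mm
M6: max(|-241|, |-357|) = 357 mm
M7: max(|-312|, |-370|) = 370 mm
M8: max(|-178|, |136|) = 178 mm
M9: max(|-382|, |307|) = 382 mm
M10: max(|-21|, |41|) = 41 mm
M11: max(|-43|, |-160|) = 160 mm
M12: max(|142|, |264|) = 264 mm
Maximum: M2 at 478 mm.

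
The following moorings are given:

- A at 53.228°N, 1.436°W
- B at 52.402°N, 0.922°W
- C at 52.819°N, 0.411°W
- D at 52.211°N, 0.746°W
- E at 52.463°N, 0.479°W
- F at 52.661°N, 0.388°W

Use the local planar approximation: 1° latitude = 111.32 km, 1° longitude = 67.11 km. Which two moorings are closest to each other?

Pairwise distances:
A–B: √((-0.826·111.32)² + (0.514·67.11)²) = √(8454.86135 + 1189.87329) = 98.208 km
A–C: √((-0.409·111.32)² + (1.025·67.11)²) = √(2072.96997 + 4731.75455) = 82.491 km
A–D: √((-1.017·111.32)² + (0.690·67.11)²) = √(12817.05657 + 2144.23637) = 122.316 km
A–E: √((-0.765·111.32)² + (0.957·67.11)²) = √(7252.19154 + 4124.75686) = 106.663 km
A–F: √((-0.567·111.32)² + (1.048·67.11)²) = √(3983.93747 + 4946.48895) = 94.501 km
B–C: √((0.417·111.32)² + (0.511·67.11)²) = √(2154.85725 + 1176.02425) = 57.714 km
B–D: √((-0.191·111.32)² + (0.176·67.11)²) = √(452.07775 + 139.50823) = 24.323 km
B–E: √((0.061·111.32)² + (0.443·67.11)²) = √(46.11116 + 883.85685) = 30.495 km
B–F: √((0.259·111.32)² + (0.534·67.11)²) = √(831.27730 + 1284.27193) = 45.995 km
C–D: √((-0.608·111.32)² + (-0.335·67.11)²) = √(4580.92893 + 505.43358) = 71.319 km
C–E: √((-0.356·111.32)² + (-0.068·67.11)²) = √(1570.53056 + 20.82535) = 39.892 km
C–F: √((-0.158·111.32)² + (0.023·67.11)²) = √(309.35744 + 2.38248) = 17.656 km
D–E: √((0.252·111.32)² + (0.267·67.11)²) = √(786.95061 + 321.06798) = 33.287 km
D–F: √((0.450·111.32)² + (0.358·67.11)²) = √(2509.40884 + 577.21888) = 55.557 km
E–F: √((0.198·111.32)² + (0.091·67.11)²) = √(485.82155 + 37.29557) = 22.872 km
Closest pair: C–F at 17.656 km.

C and F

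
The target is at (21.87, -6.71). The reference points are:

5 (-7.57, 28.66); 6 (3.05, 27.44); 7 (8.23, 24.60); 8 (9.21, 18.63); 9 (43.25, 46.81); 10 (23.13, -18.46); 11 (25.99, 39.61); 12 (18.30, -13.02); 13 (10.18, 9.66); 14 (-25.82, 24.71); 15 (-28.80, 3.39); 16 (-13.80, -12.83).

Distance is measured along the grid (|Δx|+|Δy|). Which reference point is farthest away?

Distances from (21.87, -6.71):
5: |-29.44| + |35.37| = 29.44 + 35.37 = 64.81
6: |-18.82| + |34.15| = 18.82 + 34.15 = 52.97
7: |-13.64| + |31.31| = 13.64 + 31.31 = 44.95
8: |-12.66| + |25.34| = 12.66 + 25.34 = 38.00
9: |21.38| + |53.52| = 21.38 + 53.52 = 74.90
10: |1.26| + |-11.75| = 1.26 + 11.75 = 13.01
11: |4.12| + |46.32| = 4.12 + 46.32 = 50.44
12: |-3.57| + |-6.31| = 3.57 + 6.31 = 9.88
13: |-11.69| + |16.37| = 11.69 + 16.37 = 28.06
14: |-47.69| + |31.42| = 47.69 + 31.42 = 79.11
15: |-50.67| + |10.10| = 50.67 + 10.10 = 60.77
16: |-35.67| + |-6.12| = 35.67 + 6.12 = 41.79
Maximum: 14 at 79.11.

14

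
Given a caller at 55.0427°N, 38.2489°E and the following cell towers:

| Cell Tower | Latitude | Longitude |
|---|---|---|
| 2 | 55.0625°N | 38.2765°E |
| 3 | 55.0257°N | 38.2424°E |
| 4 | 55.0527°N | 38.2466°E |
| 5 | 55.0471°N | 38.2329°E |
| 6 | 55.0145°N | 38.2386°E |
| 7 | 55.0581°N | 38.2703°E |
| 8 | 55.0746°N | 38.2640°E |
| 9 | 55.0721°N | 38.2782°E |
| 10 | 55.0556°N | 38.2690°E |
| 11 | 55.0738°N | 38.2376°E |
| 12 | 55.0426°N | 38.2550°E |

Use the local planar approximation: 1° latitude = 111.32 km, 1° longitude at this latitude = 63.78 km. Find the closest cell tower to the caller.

12

Distances from 55.0427°N, 38.2489°E:
2: 2.8208 km
3: 1.9373 km
4: 1.1228 km
5: 1.1319 km
6: 3.2072 km
7: 2.1913 km
8: 3.6794 km
9: 3.7688 km
10: 1.9250 km
11: 3.5363 km
12: 0.3892 km
Minimum: 12 at 0.3892 km.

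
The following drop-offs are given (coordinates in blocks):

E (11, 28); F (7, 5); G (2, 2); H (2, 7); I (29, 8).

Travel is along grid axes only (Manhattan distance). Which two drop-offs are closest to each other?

G and H

Pairwise distances:
E–F: |-4| + |-23| = 4 + 23 = 27 blocks
E–G: |-9| + |-26| = 9 + 26 = 35 blocks
E–H: |-9| + |-21| = 9 + 21 = 30 blocks
E–I: |18| + |-20| = 18 + 20 = 38 blocks
F–G: |-5| + |-3| = 5 + 3 = 8 blocks
F–H: |-5| + |2| = 5 + 2 = 7 blocks
F–I: |22| + |3| = 22 + 3 = 25 blocks
G–H: |0| + |5| = 0 + 5 = 5 blocks
G–I: |27| + |6| = 27 + 6 = 33 blocks
H–I: |27| + |1| = 27 + 1 = 28 blocks
Closest pair: G–H at 5 blocks.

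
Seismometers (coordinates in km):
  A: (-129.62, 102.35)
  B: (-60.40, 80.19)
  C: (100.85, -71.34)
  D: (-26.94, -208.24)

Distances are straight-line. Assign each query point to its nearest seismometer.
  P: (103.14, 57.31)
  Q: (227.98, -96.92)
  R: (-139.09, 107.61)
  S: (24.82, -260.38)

P at (103.14, 57.31):
  A: 237.08 km
  B: 165.13 km
  C: 128.67 km
  D: 295.70 km
  → nearest: C (128.67 km)
Q at (227.98, -96.92):
  A: 409.37 km
  B: 338.42 km
  C: 129.68 km
  D: 278.17 km
  → nearest: C (129.68 km)
R at (-139.09, 107.61):
  A: 10.83 km
  B: 83.33 km
  C: 299.32 km
  D: 335.17 km
  → nearest: A (10.83 km)
S at (24.82, -260.38):
  A: 394.24 km
  B: 351.07 km
  C: 203.76 km
  D: 73.47 km
  → nearest: D (73.47 km)

P→C; Q→C; R→A; S→D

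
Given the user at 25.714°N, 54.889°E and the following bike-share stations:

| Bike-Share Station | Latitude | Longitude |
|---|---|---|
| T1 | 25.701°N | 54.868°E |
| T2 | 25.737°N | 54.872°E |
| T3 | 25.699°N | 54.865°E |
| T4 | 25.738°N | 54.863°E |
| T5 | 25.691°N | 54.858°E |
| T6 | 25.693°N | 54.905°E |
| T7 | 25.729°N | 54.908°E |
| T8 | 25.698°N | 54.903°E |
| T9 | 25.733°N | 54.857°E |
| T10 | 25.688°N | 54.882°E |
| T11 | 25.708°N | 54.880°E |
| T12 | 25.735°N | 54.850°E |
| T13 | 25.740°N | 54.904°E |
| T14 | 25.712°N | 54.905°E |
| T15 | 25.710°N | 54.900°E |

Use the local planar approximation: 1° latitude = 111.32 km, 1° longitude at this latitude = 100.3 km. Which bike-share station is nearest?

T11

Distances from 25.714°N, 54.889°E:
T1: √((-0.013·111.32)² + (-0.021·100.3)²) = √(2.09427 + 4.43650) = 2.556 km
T2: √((0.023·111.32)² + (-0.017·100.3)²) = √(6.55544 + 2.90737) = 3.076 km
T3: √((-0.015·111.32)² + (-0.024·100.3)²) = √(2.78823 + 5.79461) = 2.930 km
T4: √((0.024·111.32)² + (-0.026·100.3)²) = √(7.13787 + 6.80062) = 3.733 km
T5: √((-0.023·111.32)² + (-0.031·100.3)²) = √(6.55544 + 9.66775) = 4.028 km
T6: √((-0.021·111.32)² + (0.016·100.3)²) = √(5.46493 + 2.57538) = 2.836 km
T7: √((0.015·111.32)² + (0.019·100.3)²) = √(2.78823 + 3.63169) = 2.534 km
T8: √((-0.016·111.32)² + (0.014·100.3)²) = √(3.17239 + 1.97178) = 2.268 km
T9: √((0.019·111.32)² + (-0.032·100.3)²) = √(4.47356 + 10.30153) = 3.844 km
T10: √((-0.026·111.32)² + (-0.007·100.3)²) = √(8.37709 + 0.49294) = 2.978 km
T11: √((-0.006·111.32)² + (-0.009·100.3)²) = √(0.44612 + 0.81487) = 1.123 km
T12: √((0.021·111.32)² + (-0.039·100.3)²) = √(5.46493 + 15.30140) = 4.557 km
T13: √((0.026·111.32)² + (0.015·100.3)²) = √(8.37709 + 2.26352) = 3.262 km
T14: √((-0.002·111.32)² + (0.016·100.3)²) = √(0.04957 + 2.57538) = 1.620 km
T15: √((-0.004·111.32)² + (0.011·100.3)²) = √(0.19827 + 1.21727) = 1.190 km
Minimum: T11 at 1.123 km.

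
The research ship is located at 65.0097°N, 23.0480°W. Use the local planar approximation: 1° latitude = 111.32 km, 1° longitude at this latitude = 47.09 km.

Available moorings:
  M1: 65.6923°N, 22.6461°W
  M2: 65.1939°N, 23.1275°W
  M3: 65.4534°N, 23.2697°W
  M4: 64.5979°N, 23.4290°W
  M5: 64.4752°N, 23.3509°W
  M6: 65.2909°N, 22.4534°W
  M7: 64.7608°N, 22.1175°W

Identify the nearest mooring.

Distances from 65.0097°N, 23.0480°W:
M1: √((0.6826·111.32)² + (0.4019·47.09)²) = √(5774.029032 + 358.173453) = 78.3084 km
M2: √((0.1842·111.32)² + (-0.0795·47.09)²) = √(420.460930 + 14.014953) = 20.8441 km
M3: √((0.4437·111.32)² + (-0.2217·47.09)²) = √(2439.637233 + 108.990531) = 50.4839 km
M4: √((-0.4118·111.32)² + (-0.3810·47.09)²) = √(2101.450090 + 321.889887) = 49.2274 km
M5: √((-0.5345·111.32)² + (-0.3029·47.09)²) = √(3540.314260 + 203.449172) = 61.1863 km
M6: √((0.2812·111.32)² + (0.5946·47.09)²) = √(979.889329 + 783.983984) = 41.9985 km
M7: √((-0.2489·111.32)² + (0.9305·47.09)²) = √(767.708216 + 1919.950959) = 51.8426 km
Minimum: M2 at 20.8441 km.

M2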